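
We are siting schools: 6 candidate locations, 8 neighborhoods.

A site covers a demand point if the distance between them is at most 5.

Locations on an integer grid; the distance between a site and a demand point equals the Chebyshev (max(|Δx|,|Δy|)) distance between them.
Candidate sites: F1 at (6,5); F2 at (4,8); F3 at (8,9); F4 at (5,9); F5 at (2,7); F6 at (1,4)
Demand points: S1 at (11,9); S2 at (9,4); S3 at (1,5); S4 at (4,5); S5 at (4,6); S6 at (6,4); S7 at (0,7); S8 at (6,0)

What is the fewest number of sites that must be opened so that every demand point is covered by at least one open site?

Coverage sets (demand points within 5 of each site):
  F1: {S1, S2, S3, S4, S5, S6, S8}
  F2: {S2, S3, S4, S5, S6, S7}
  F3: {S1, S2, S4, S5, S6}
  F4: {S2, S3, S4, S5, S6, S7}
  F5: {S3, S4, S5, S6, S7}
  F6: {S3, S4, S5, S6, S7, S8}
No single site covers all 8 demand points.
But {F1, F2} covers everything, so the minimum is 2.

2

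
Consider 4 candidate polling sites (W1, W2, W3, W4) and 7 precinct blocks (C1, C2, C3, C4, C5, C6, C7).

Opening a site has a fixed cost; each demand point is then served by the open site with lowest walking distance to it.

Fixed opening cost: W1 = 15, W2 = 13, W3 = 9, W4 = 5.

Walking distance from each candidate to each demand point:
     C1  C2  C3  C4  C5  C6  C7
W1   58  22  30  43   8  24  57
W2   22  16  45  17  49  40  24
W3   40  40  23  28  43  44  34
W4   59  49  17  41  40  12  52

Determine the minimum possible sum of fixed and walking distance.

Open {W1, W2, W4}: assign each demand point to its cheapest open site.
  C1→W2 22, C2→W2 16, C3→W4 17, C4→W2 17, C5→W1 8, C6→W4 12, C7→W2 24
  walking distance 116, fixed 33 → total 149.
Compare {W1, W2, W3, W4}: walking distance 116 + fixed 42 = 158.
Compare {W2, W4}: walking distance 148 + fixed 18 = 166.
Compare {W1, W2}: walking distance 141 + fixed 28 = 169.
All other subsets cost ≥ 158. Minimum total cost: 149.

149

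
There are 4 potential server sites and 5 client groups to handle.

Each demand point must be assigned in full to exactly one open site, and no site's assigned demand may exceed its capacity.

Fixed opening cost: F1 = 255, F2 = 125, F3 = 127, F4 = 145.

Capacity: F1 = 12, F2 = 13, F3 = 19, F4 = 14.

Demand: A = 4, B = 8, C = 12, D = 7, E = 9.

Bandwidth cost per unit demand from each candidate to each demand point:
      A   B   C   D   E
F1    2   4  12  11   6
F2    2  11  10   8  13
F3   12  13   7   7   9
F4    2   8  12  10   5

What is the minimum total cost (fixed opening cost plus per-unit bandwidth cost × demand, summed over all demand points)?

Open {F2, F3, F4}; cheapest assignment that respects the capacities:
  F2 (cap 13, load 12): A, B — cost 4×2 + 8×11 = 96
  F3 (cap 19, load 19): C, D — cost 12×7 + 7×7 = 133
  F4 (cap 14, load 9): E — cost 9×5 = 45
  Shipping 274, fixed 397 → total 671.
  Any other capacity-feasible assignment to {F2, F3, F4} ships for at least 274.
Compare {F1, F3, F4}: its best feasible assignment gives total 745.
Compare {F1, F2, F3}: its best feasible assignment gives total 790.
Every other set of open sites that can feasibly serve all demand totals ≥ 745 even under its best assignment. Minimum: 671.

671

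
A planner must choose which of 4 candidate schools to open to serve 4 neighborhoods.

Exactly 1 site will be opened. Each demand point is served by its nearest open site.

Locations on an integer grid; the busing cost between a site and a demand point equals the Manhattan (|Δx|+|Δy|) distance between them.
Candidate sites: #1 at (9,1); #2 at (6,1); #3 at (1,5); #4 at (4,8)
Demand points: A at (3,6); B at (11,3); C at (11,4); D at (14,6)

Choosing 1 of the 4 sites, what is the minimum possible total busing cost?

30

Open {#1}.
  A→#1 11, B→#1 4, C→#1 5, D→#1 10  ⇒ total 30.
Compare {#2}: total 36.
Compare {#4}: total 38.
No size-1 selection does better; minimum is 30.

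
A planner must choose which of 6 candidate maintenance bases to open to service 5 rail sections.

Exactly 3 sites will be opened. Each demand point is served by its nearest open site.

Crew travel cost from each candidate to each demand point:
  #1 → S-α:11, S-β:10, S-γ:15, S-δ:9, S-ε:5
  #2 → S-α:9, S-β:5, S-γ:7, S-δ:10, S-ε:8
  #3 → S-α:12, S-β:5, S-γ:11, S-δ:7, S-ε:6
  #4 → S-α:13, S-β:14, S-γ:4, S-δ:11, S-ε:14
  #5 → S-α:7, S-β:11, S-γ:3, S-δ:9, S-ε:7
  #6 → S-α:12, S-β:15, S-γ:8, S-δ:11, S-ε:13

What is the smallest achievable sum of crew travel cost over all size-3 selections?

Open {#1, #3, #5}.
  S-α→#5 7, S-β→#3 5, S-γ→#5 3, S-δ→#3 7, S-ε→#1 5  ⇒ total 27.
Compare {#2, #3, #5}: total 28.
Compare {#3, #4, #5}: total 28.
No size-3 selection does better; minimum is 27.

27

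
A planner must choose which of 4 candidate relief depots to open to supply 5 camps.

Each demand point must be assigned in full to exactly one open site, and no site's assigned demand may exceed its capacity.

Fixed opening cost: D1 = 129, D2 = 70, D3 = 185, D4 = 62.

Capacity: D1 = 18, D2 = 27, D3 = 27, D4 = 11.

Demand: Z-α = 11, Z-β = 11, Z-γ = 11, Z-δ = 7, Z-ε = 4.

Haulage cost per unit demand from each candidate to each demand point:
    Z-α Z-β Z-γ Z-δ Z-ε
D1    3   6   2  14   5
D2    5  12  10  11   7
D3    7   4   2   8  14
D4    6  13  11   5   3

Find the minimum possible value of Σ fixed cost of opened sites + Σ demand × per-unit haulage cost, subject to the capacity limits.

481

Open {D2, D3}; cheapest assignment that respects the capacities:
  D2 (cap 27, load 22): Z-α, Z-δ, Z-ε — cost 11×5 + 7×11 + 4×7 = 160
  D3 (cap 27, load 22): Z-β, Z-γ — cost 11×4 + 11×2 = 66
  Shipping 226, fixed 255 → total 481.
  Any other capacity-feasible assignment to {D2, D3} ships for at least 226.
Compare {D2, D3, D4}: its best feasible assignment gives total 485.
Compare {D1, D2, D4}: its best feasible assignment gives total 517.
Every other set of open sites that can feasibly serve all demand totals ≥ 485 even under its best assignment. Minimum: 481.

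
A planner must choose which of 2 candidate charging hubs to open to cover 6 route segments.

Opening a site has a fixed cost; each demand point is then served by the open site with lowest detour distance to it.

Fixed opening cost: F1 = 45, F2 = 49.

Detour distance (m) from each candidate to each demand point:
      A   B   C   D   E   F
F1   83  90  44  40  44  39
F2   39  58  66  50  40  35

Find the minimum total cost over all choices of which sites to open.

Open {F2}: assign each demand point to its cheapest open site.
  A→F2 39, B→F2 58, C→F2 66, D→F2 50, E→F2 40, F→F2 35
  detour distance 288, fixed 49 → total 337.
Compare {F1, F2}: detour distance 256 + fixed 94 = 350.
Compare {F1}: detour distance 340 + fixed 45 = 385.

337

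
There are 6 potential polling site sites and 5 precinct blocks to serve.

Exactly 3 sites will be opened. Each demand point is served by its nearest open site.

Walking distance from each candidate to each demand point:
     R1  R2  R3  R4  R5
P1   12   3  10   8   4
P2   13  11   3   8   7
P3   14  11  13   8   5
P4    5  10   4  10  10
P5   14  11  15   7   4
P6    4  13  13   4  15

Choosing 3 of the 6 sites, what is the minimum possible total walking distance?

18

Open {P1, P2, P6}.
  R1→P6 4, R2→P1 3, R3→P2 3, R4→P6 4, R5→P1 4  ⇒ total 18.
Compare {P1, P4, P6}: total 19.
Compare {P1, P2, P4}: total 23.
No size-3 selection does better; minimum is 18.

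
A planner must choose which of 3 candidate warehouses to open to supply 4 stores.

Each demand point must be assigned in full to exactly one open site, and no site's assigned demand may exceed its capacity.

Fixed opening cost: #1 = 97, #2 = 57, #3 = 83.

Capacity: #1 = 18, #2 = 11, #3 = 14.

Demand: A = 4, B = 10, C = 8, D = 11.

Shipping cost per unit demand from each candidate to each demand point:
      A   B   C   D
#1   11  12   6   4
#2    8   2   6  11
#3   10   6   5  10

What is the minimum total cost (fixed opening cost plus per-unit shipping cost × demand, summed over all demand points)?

381

Open {#1, #2, #3}; cheapest assignment that respects the capacities:
  #1 (cap 18, load 11): D — cost 11×4 = 44
  #2 (cap 11, load 10): B — cost 10×2 = 20
  #3 (cap 14, load 12): A, C — cost 4×10 + 8×5 = 80
  Shipping 144, fixed 237 → total 381.
  Any other capacity-feasible assignment to {#1, #2, #3} ships for at least 144.
Total demand is 33 and no other set of sites has combined capacity ≥ 33, so {#1, #2, #3} is the only feasible choice of open sites. Minimum: 381.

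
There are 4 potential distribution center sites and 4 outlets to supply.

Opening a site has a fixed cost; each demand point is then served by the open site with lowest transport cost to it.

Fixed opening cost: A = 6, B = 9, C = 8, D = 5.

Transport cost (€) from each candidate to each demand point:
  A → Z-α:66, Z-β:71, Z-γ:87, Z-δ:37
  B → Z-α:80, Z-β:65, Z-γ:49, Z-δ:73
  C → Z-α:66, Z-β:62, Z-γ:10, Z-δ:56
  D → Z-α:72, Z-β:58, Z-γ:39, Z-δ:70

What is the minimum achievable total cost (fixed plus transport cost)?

Open {A, C}: assign each demand point to its cheapest open site.
  Z-α→A 66, Z-β→C 62, Z-γ→C 10, Z-δ→A 37
  transport cost 175, fixed 14 → total 189.
Compare {A, C, D}: transport cost 171 + fixed 19 = 190.
Compare {A, B, C}: transport cost 175 + fixed 23 = 198.
Compare {A, B, C, D}: transport cost 171 + fixed 28 = 199.
All other subsets cost ≥ 190. Minimum total cost: 189.

189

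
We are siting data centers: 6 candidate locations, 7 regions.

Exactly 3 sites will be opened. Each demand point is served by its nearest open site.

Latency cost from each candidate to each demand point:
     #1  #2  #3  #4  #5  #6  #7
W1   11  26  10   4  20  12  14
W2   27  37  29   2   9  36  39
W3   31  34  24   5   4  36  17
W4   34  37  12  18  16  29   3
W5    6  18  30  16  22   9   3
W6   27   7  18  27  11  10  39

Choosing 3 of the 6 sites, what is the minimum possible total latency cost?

Open {W1, W5, W6}.
  #1→W5 6, #2→W6 7, #3→W1 10, #4→W1 4, #5→W6 11, #6→W5 9, #7→W5 3  ⇒ total 50.
Compare {W3, W5, W6}: total 52.
Compare {W1, W3, W5}: total 54.
No size-3 selection does better; minimum is 50.

50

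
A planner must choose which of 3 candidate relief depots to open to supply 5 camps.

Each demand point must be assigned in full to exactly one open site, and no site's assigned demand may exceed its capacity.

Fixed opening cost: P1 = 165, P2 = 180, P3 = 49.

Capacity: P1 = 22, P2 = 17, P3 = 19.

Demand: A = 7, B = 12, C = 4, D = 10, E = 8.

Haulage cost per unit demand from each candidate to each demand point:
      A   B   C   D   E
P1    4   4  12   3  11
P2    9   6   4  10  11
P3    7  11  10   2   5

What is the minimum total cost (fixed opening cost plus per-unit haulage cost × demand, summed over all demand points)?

Open {P1, P3}; cheapest assignment that respects the capacities:
  P1 (cap 22, load 22): B, D — cost 12×4 + 10×3 = 78
  P3 (cap 19, load 19): A, C, E — cost 7×7 + 4×10 + 8×5 = 129
  Shipping 207, fixed 214 → total 421.
  Any other capacity-feasible assignment to {P1, P3} ships for at least 207.
Compare {P1, P2, P3}: its best feasible assignment gives total 546.
Every other set of open sites that can feasibly serve all demand totals ≥ 546 even under its best assignment. Minimum: 421.

421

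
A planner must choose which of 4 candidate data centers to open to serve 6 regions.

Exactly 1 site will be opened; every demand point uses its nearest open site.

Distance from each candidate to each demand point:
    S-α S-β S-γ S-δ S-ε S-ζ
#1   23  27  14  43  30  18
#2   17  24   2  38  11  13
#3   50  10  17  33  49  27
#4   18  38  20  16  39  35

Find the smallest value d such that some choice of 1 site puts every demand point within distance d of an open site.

38

Open {#2}.
  Farthest demand point is S-δ at distance 38 (to #2); all others are ≤ 38.
With {#4} the worst case is 39.
With {#1} the worst case is 43.
No size-1 selection achieves below 38.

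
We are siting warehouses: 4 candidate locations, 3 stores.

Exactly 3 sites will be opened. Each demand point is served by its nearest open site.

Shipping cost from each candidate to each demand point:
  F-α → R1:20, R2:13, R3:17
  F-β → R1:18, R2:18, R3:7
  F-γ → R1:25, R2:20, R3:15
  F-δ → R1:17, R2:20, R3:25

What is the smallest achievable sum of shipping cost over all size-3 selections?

37

Open {F-α, F-β, F-δ}.
  R1→F-δ 17, R2→F-α 13, R3→F-β 7  ⇒ total 37.
Compare {F-α, F-β, F-γ}: total 38.
Compare {F-β, F-γ, F-δ}: total 42.
No size-3 selection does better; minimum is 37.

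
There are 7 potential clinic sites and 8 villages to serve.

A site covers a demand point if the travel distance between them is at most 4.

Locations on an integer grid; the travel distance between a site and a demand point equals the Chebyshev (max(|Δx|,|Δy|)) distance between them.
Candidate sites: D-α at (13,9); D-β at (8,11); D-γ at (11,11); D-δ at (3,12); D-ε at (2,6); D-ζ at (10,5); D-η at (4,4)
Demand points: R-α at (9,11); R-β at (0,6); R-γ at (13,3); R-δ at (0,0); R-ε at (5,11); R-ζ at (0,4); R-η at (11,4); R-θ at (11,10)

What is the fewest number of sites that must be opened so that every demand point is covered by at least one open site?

3

Coverage sets (demand points within 4 of each site):
  D-α: {R-α, R-θ}
  D-β: {R-α, R-ε, R-θ}
  D-γ: {R-α, R-θ}
  D-δ: {R-ε}
  D-ε: {R-β, R-ζ}
  D-ζ: {R-γ, R-η}
  D-η: {R-β, R-δ, R-ζ}
No 2 sites suffice: every size-2 union leaves at least one demand point uncovered.
But {D-β, D-ζ, D-η} covers everything, so the minimum is 3.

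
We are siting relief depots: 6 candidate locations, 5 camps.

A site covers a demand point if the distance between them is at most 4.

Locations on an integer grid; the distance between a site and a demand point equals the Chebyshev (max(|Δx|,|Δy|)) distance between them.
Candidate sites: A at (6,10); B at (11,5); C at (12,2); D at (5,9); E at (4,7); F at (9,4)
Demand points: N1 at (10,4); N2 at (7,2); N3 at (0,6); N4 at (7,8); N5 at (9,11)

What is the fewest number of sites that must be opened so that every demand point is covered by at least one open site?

3

Coverage sets (demand points within 4 of each site):
  A: {N4, N5}
  B: {N1, N2, N4}
  C: {N1}
  D: {N4, N5}
  E: {N3, N4}
  F: {N1, N2, N4}
No 2 sites suffice: every size-2 union leaves at least one demand point uncovered.
But {A, B, E} covers everything, so the minimum is 3.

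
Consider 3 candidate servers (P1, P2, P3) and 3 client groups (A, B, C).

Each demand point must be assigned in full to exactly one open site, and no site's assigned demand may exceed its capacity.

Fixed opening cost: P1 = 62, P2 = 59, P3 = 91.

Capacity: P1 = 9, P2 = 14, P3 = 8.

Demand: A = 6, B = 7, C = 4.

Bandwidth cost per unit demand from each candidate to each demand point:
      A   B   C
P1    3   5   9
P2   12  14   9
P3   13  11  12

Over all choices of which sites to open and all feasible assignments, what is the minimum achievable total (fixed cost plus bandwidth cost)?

Open {P1, P2}; cheapest assignment that respects the capacities:
  P1 (cap 9, load 7): B — cost 7×5 = 35
  P2 (cap 14, load 10): A, C — cost 6×12 + 4×9 = 108
  Shipping 143, fixed 121 → total 264.
  Any other capacity-feasible assignment to {P1, P2} ships for at least 143.
Compare {P2, P3}: its best feasible assignment gives total 335.
Compare {P1, P2, P3}: its best feasible assignment gives total 343.
Every other set of open sites that can feasibly serve all demand totals ≥ 335 even under its best assignment. Minimum: 264.

264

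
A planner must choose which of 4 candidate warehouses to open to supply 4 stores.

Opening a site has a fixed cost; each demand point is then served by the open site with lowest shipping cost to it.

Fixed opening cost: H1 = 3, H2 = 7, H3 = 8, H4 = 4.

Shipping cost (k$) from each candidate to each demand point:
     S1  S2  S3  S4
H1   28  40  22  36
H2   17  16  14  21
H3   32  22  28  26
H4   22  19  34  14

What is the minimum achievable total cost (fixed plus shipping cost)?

Open {H2, H4}: assign each demand point to its cheapest open site.
  S1→H2 17, S2→H2 16, S3→H2 14, S4→H4 14
  shipping cost 61, fixed 11 → total 72.
Compare {H2}: shipping cost 68 + fixed 7 = 75.
Compare {H1, H2, H4}: shipping cost 61 + fixed 14 = 75.
Compare {H1, H2}: shipping cost 68 + fixed 10 = 78.
All other subsets cost ≥ 75. Minimum total cost: 72.

72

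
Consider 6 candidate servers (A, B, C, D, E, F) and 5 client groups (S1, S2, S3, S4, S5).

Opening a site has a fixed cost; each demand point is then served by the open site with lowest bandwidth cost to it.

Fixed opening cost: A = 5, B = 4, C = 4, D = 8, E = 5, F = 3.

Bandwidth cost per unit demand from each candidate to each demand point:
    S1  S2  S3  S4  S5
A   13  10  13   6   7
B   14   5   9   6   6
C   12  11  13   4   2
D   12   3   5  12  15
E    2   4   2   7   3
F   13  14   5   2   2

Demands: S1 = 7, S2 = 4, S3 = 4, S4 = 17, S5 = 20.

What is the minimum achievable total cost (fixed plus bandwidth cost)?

Open {E, F}: assign each demand point to its cheapest open site.
  S1→E 7×2=14, S2→E 4×4=16, S3→E 4×2=8, S4→F 17×2=34, S5→F 20×2=40
  bandwidth cost 112, fixed 8 → total 120.
Compare {B, E, F}: bandwidth cost 112 + fixed 12 = 124.
Compare {C, E, F}: bandwidth cost 112 + fixed 12 = 124.
Compare {D, E, F}: bandwidth cost 108 + fixed 16 = 124.
All other subsets cost ≥ 124. Minimum total cost: 120.

120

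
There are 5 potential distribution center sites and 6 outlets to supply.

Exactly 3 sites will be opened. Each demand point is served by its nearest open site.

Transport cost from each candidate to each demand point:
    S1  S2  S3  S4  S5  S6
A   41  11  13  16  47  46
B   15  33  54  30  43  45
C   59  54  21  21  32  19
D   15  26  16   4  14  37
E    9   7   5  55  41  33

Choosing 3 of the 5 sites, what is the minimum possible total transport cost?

58

Open {C, D, E}.
  S1→E 9, S2→E 7, S3→E 5, S4→D 4, S5→D 14, S6→C 19  ⇒ total 58.
Compare {A, D, E}: total 72.
Compare {B, D, E}: total 72.
No size-3 selection does better; minimum is 58.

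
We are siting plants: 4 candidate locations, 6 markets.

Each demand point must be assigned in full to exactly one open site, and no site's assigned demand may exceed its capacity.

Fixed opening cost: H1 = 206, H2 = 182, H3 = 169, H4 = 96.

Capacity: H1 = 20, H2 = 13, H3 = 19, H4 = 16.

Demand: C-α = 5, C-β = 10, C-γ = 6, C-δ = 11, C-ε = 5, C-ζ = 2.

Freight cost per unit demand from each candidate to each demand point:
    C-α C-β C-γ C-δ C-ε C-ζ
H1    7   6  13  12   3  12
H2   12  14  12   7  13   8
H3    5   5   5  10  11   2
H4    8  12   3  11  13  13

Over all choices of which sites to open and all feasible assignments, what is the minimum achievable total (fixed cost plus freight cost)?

Open {H1, H3}; cheapest assignment that respects the capacities:
  H1 (cap 20, load 20): C-α, C-β, C-ε — cost 5×7 + 10×6 + 5×3 = 110
  H3 (cap 19, load 19): C-γ, C-δ, C-ζ — cost 6×5 + 11×10 + 2×2 = 144
  Shipping 254, fixed 375 → total 629.
  Any other capacity-feasible assignment to {H1, H3} ships for at least 254.
Compare {H2, H3, H4}: its best feasible assignment gives total 686.
Compare {H1, H3, H4}: its best feasible assignment gives total 703.
Every other set of open sites that can feasibly serve all demand totals ≥ 686 even under its best assignment. Minimum: 629.

629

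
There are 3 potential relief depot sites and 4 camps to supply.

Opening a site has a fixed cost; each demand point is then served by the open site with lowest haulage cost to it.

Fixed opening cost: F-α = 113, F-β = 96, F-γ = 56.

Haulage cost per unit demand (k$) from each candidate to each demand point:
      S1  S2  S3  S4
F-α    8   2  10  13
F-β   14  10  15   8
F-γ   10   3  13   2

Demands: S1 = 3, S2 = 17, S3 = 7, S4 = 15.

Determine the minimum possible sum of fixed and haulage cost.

258

Open {F-γ}: assign each demand point to its cheapest open site.
  S1→F-γ 3×10=30, S2→F-γ 17×3=51, S3→F-γ 7×13=91, S4→F-γ 15×2=30
  haulage cost 202, fixed 56 → total 258.
Compare {F-α, F-γ}: haulage cost 158 + fixed 169 = 327.
Compare {F-β, F-γ}: haulage cost 202 + fixed 152 = 354.
Compare {F-α, F-β, F-γ}: haulage cost 158 + fixed 265 = 423.
All other subsets cost ≥ 327. Minimum total cost: 258.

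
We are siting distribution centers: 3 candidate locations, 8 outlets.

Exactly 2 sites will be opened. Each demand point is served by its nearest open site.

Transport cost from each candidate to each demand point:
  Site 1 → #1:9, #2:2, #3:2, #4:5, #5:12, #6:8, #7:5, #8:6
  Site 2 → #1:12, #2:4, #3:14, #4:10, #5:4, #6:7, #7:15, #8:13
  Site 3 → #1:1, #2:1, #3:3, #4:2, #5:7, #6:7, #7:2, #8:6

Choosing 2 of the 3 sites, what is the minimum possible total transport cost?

Open {Site 2, Site 3}.
  #1→Site 3 1, #2→Site 3 1, #3→Site 3 3, #4→Site 3 2, #5→Site 2 4, #6→Site 2 7, #7→Site 3 2, #8→Site 3 6  ⇒ total 26.
Compare {Site 1, Site 3}: total 28.
Compare {Site 1, Site 2}: total 40.

26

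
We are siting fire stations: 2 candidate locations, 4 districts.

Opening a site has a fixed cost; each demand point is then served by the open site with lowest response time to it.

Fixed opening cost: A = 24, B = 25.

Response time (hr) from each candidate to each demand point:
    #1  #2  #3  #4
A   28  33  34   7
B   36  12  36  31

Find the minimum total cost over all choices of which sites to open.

126

Open {A}: assign each demand point to its cheapest open site.
  #1→A 28, #2→A 33, #3→A 34, #4→A 7
  response time 102, fixed 24 → total 126.
Compare {A, B}: response time 81 + fixed 49 = 130.
Compare {B}: response time 115 + fixed 25 = 140.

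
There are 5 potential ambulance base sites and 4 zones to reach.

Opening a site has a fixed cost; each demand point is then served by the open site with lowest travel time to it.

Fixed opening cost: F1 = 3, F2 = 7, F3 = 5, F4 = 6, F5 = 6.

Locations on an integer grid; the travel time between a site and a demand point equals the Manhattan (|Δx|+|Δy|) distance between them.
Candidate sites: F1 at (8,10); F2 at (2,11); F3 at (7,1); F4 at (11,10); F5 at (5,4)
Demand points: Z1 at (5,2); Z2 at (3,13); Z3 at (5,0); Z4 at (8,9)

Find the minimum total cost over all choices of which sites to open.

Open {F1, F3}: assign each demand point to its cheapest open site.
  Z1→F3 3, Z2→F1 8, Z3→F3 3, Z4→F1 1
  travel time 15, fixed 8 → total 23.
Compare {F1, F5}: travel time 15 + fixed 9 = 24.
Compare {F1, F2, F3}: travel time 10 + fixed 15 = 25.
Compare {F1, F2, F5}: travel time 10 + fixed 16 = 26.
All other subsets cost ≥ 24. Minimum total cost: 23.

23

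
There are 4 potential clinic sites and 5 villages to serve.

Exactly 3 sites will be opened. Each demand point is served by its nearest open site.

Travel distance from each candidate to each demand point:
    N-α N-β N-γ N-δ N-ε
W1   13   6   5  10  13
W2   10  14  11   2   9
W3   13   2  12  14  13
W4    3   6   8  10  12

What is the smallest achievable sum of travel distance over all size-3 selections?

24

Open {W2, W3, W4}.
  N-α→W4 3, N-β→W3 2, N-γ→W4 8, N-δ→W2 2, N-ε→W2 9  ⇒ total 24.
Compare {W1, W2, W4}: total 25.
Compare {W1, W2, W3}: total 28.
No size-3 selection does better; minimum is 24.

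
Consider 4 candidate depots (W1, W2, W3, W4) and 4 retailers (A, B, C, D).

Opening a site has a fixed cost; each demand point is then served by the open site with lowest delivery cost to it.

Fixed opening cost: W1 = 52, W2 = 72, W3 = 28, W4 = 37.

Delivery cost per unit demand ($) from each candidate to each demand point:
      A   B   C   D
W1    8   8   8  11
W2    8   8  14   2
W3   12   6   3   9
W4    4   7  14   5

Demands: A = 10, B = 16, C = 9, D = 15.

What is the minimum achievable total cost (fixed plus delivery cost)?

303

Open {W3, W4}: assign each demand point to its cheapest open site.
  A→W4 10×4=40, B→W3 16×6=96, C→W3 9×3=27, D→W4 15×5=75
  delivery cost 238, fixed 65 → total 303.
Compare {W2, W3, W4}: delivery cost 193 + fixed 137 = 330.
Compare {W2, W3}: delivery cost 233 + fixed 100 = 333.
Compare {W1, W3, W4}: delivery cost 238 + fixed 117 = 355.
All other subsets cost ≥ 330. Minimum total cost: 303.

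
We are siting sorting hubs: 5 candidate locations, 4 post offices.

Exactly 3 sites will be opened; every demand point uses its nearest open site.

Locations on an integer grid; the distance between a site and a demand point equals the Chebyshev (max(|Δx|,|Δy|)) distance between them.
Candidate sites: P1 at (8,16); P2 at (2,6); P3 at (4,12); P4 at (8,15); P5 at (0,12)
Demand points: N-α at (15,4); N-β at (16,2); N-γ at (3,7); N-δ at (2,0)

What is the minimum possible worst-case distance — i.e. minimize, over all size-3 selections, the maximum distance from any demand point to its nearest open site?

12

Open {P1, P2, P3}.
  Farthest demand point is N-β at distance 12 (to P3); all others are ≤ 12.
With {P1, P3, P4} the worst case is 12.
With {P1, P3, P5} the worst case is 12.
No size-3 selection achieves below 12.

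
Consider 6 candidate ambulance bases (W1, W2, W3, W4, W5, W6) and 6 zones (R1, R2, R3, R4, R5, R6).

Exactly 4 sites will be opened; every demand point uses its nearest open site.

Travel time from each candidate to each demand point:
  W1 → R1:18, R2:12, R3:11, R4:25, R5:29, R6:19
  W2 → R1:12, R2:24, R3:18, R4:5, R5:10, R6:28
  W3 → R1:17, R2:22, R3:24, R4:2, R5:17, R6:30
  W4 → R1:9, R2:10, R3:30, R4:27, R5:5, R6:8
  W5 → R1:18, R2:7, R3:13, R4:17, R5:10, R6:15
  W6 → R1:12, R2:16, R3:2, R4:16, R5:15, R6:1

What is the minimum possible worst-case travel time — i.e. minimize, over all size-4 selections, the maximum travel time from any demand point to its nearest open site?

Open {W2, W4, W5, W6}.
  Farthest demand point is R1 at travel time 9 (to W4); all others are ≤ 9.
With {W3, W4, W5, W6} the worst case is 9.
With {W1, W2, W4, W6} the worst case is 10.
No size-4 selection achieves below 9.

9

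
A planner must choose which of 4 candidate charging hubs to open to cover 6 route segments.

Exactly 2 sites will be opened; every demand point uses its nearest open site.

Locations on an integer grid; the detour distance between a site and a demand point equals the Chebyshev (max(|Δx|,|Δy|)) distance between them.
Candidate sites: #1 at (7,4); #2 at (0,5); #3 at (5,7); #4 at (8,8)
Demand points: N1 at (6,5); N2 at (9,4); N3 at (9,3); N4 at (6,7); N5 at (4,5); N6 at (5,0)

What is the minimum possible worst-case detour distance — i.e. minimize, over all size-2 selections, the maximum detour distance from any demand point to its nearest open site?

Open {#1, #2}.
  Farthest demand point is N6 at detour distance 4 (to #1); all others are ≤ 4.
With {#1, #3} the worst case is 4.
With {#1, #4} the worst case is 4.
No size-2 selection achieves below 4.

4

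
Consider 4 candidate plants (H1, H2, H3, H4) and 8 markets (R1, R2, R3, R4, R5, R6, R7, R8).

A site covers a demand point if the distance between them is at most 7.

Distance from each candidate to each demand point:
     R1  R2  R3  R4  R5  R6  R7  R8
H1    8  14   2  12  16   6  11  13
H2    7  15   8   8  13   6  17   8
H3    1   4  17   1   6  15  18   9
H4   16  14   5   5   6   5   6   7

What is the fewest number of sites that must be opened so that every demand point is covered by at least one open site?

2

Coverage sets (demand points within 7 of each site):
  H1: {R3, R6}
  H2: {R1, R6}
  H3: {R1, R2, R4, R5}
  H4: {R3, R4, R5, R6, R7, R8}
No single site covers all 8 demand points.
But {H3, H4} covers everything, so the minimum is 2.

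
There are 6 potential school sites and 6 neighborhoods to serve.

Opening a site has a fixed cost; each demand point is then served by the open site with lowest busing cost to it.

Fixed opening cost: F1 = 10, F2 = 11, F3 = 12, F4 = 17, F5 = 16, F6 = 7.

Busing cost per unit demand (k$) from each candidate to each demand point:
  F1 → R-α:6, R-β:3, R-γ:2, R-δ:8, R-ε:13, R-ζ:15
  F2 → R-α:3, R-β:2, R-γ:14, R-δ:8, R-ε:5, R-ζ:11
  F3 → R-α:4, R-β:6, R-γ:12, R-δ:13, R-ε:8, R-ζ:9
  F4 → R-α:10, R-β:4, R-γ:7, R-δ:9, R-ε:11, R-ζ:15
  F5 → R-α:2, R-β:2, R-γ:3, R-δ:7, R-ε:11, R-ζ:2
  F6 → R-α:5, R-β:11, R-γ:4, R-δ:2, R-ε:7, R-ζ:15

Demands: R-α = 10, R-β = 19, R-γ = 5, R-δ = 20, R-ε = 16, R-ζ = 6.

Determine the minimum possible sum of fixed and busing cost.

239

Open {F2, F5, F6}: assign each demand point to its cheapest open site.
  R-α→F5 10×2=20, R-β→F2 19×2=38, R-γ→F5 5×3=15, R-δ→F6 20×2=40, R-ε→F2 16×5=80, R-ζ→F5 6×2=12
  busing cost 205, fixed 34 → total 239.
Compare {F1, F2, F5, F6}: busing cost 200 + fixed 44 = 244.
Compare {F2, F3, F5, F6}: busing cost 205 + fixed 46 = 251.
Compare {F2, F4, F5, F6}: busing cost 205 + fixed 51 = 256.
All other subsets cost ≥ 244. Minimum total cost: 239.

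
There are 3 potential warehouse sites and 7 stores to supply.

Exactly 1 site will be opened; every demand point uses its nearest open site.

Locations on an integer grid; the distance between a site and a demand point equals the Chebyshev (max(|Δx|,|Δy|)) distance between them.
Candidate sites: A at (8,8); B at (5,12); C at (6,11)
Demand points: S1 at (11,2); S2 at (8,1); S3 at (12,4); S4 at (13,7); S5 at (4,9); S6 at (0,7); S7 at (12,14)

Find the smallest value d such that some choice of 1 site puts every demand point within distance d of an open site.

Open {A}.
  Farthest demand point is S6 at distance 8 (to A); all others are ≤ 8.
With {C} the worst case is 10.
With {B} the worst case is 11.
No size-1 selection achieves below 8.

8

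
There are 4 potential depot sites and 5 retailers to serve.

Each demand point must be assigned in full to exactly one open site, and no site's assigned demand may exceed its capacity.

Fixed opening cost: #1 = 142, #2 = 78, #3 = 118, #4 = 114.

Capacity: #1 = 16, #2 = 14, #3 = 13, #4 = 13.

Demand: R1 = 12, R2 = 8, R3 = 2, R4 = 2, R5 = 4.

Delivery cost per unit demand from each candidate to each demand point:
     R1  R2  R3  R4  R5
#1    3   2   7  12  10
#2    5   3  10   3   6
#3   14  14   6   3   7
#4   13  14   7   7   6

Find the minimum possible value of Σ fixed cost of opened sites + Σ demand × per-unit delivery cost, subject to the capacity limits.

Open {#1, #2}; cheapest assignment that respects the capacities:
  #1 (cap 16, load 14): R1, R3 — cost 12×3 + 2×7 = 50
  #2 (cap 14, load 14): R2, R4, R5 — cost 8×3 + 2×3 + 4×6 = 54
  Shipping 104, fixed 220 → total 324.
  Any other capacity-feasible assignment to {#1, #2} ships for at least 104.
Compare {#1, #2, #4}: its best feasible assignment gives total 438.
Compare {#1, #2, #3}: its best feasible assignment gives total 440.
Every other set of open sites that can feasibly serve all demand totals ≥ 438 even under its best assignment. Minimum: 324.

324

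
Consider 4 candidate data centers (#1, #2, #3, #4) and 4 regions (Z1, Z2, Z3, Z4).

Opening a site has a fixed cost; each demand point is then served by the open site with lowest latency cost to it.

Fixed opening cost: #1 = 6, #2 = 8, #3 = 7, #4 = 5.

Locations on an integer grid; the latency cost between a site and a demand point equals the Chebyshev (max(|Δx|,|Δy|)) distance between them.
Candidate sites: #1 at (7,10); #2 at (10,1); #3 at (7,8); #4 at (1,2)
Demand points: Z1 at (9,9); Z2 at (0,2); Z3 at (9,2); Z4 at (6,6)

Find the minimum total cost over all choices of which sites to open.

23

Open {#3, #4}: assign each demand point to its cheapest open site.
  Z1→#3 2, Z2→#4 1, Z3→#3 6, Z4→#3 2
  latency cost 11, fixed 12 → total 23.
Compare {#3}: latency cost 17 + fixed 7 = 24.
Compare {#1, #4}: latency cost 15 + fixed 11 = 26.
Compare {#2, #3, #4}: latency cost 6 + fixed 20 = 26.
All other subsets cost ≥ 24. Minimum total cost: 23.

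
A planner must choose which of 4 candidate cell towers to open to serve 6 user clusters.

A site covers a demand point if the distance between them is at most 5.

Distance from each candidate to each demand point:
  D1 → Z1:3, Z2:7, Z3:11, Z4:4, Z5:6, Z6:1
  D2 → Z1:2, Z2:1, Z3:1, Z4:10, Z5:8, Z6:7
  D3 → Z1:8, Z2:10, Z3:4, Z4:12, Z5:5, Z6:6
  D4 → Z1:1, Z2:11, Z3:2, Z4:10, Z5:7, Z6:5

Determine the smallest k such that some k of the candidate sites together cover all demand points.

Coverage sets (demand points within 5 of each site):
  D1: {Z1, Z4, Z6}
  D2: {Z1, Z2, Z3}
  D3: {Z3, Z5}
  D4: {Z1, Z3, Z6}
No 2 sites suffice: every size-2 union leaves at least one demand point uncovered.
But {D1, D2, D3} covers everything, so the minimum is 3.

3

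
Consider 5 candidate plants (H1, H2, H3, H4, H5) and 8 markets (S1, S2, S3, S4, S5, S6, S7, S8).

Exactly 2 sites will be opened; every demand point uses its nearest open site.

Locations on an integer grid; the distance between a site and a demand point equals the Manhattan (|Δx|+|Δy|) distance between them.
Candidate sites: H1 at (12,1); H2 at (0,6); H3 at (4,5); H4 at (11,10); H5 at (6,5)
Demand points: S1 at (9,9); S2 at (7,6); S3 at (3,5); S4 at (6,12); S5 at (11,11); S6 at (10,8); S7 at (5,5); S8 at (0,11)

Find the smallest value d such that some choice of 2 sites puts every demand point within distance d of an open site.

Open {H2, H4}.
  Farthest demand point is S2 at distance 7 (to H2); all others are ≤ 7.
With {H3, H4} the worst case is 10.
With {H1, H3} the worst case is 11.
No size-2 selection achieves below 7.

7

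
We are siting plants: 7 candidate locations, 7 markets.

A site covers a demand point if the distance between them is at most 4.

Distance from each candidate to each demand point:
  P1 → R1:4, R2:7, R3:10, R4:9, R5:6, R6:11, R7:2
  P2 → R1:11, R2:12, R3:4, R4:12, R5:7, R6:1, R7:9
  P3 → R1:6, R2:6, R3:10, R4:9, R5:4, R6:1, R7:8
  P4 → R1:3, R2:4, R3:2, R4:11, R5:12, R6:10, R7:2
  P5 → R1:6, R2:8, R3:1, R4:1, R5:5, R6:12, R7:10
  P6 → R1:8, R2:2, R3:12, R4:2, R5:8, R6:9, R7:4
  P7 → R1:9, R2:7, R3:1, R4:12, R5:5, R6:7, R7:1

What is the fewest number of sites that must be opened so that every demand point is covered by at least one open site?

Coverage sets (demand points within 4 of each site):
  P1: {R1, R7}
  P2: {R3, R6}
  P3: {R5, R6}
  P4: {R1, R2, R3, R7}
  P5: {R3, R4}
  P6: {R2, R4, R7}
  P7: {R3, R7}
No 2 sites suffice: every size-2 union leaves at least one demand point uncovered.
But {P3, P4, P5} covers everything, so the minimum is 3.

3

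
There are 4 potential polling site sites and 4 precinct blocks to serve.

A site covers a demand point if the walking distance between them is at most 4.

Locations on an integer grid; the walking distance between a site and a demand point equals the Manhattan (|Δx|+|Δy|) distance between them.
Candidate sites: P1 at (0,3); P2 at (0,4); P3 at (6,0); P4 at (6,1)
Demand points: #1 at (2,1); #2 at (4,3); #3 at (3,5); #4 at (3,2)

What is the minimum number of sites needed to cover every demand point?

Coverage sets (demand points within 4 of each site):
  P1: {#1, #2, #4}
  P2: {#3}
  P3: {}
  P4: {#1, #2, #4}
No single site covers all 4 demand points.
But {P1, P2} covers everything, so the minimum is 2.

2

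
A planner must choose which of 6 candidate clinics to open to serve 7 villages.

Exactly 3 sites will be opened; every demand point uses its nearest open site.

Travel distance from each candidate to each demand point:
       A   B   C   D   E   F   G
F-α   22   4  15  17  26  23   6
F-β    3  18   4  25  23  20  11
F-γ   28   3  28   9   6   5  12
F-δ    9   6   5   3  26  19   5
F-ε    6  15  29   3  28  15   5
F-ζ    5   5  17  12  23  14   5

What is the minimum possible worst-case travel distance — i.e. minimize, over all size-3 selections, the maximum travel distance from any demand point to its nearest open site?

6

Open {F-β, F-γ, F-δ}.
  Farthest demand point is E at travel distance 6 (to F-γ); all others are ≤ 6.
With {F-β, F-γ, F-ε} the worst case is 6.
With {F-γ, F-δ, F-ε} the worst case is 6.
No size-3 selection achieves below 6.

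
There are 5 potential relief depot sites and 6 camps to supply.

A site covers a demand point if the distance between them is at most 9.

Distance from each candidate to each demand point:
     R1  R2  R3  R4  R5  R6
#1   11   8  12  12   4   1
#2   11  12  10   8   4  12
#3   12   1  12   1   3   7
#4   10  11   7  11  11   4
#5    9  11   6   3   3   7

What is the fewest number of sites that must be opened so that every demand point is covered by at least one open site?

Coverage sets (demand points within 9 of each site):
  #1: {R2, R5, R6}
  #2: {R4, R5}
  #3: {R2, R4, R5, R6}
  #4: {R3, R6}
  #5: {R1, R3, R4, R5, R6}
No single site covers all 6 demand points.
But {#1, #5} covers everything, so the minimum is 2.

2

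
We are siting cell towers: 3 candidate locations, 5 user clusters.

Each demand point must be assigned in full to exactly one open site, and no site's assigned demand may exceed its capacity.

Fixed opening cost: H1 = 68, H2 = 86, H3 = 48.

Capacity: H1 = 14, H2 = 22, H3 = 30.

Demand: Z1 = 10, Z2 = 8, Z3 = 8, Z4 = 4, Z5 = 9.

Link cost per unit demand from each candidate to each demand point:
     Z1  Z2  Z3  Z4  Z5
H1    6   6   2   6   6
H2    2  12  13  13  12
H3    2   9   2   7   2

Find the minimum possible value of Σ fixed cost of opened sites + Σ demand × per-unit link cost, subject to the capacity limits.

242

Open {H1, H3}; cheapest assignment that respects the capacities:
  H1 (cap 14, load 12): Z2, Z4 — cost 8×6 + 4×6 = 72
  H3 (cap 30, load 27): Z1, Z3, Z5 — cost 10×2 + 8×2 + 9×2 = 54
  Shipping 126, fixed 116 → total 242.
  Any other capacity-feasible assignment to {H1, H3} ships for at least 126.
Compare {H2, H3}: its best feasible assignment gives total 288.
Compare {H1, H2, H3}: its best feasible assignment gives total 328.
Every other set of open sites that can feasibly serve all demand totals ≥ 288 even under its best assignment. Minimum: 242.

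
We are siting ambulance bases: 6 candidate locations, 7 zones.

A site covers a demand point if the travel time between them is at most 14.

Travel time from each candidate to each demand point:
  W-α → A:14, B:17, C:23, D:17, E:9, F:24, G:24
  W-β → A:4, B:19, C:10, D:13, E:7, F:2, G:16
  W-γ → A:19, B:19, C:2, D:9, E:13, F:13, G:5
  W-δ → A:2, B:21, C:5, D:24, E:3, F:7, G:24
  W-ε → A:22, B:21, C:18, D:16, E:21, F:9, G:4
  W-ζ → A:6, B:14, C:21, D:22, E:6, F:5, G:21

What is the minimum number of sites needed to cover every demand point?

Coverage sets (demand points within 14 of each site):
  W-α: {A, E}
  W-β: {A, C, D, E, F}
  W-γ: {C, D, E, F, G}
  W-δ: {A, C, E, F}
  W-ε: {F, G}
  W-ζ: {A, B, E, F}
No single site covers all 7 demand points.
But {W-γ, W-ζ} covers everything, so the minimum is 2.

2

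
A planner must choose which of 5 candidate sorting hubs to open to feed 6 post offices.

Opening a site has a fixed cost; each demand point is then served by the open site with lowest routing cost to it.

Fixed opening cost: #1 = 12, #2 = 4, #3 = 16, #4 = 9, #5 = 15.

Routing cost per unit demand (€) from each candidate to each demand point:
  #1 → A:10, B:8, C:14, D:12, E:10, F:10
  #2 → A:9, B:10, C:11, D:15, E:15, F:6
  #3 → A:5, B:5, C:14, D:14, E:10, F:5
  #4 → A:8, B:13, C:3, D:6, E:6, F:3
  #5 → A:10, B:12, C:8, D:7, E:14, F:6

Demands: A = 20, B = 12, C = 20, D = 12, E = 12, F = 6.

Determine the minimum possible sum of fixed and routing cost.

Open {#3, #4}: assign each demand point to its cheapest open site.
  A→#3 20×5=100, B→#3 12×5=60, C→#4 20×3=60, D→#4 12×6=72, E→#4 12×6=72, F→#4 6×3=18
  routing cost 382, fixed 25 → total 407.
Compare {#2, #3, #4}: routing cost 382 + fixed 29 = 411.
Compare {#1, #3, #4}: routing cost 382 + fixed 37 = 419.
Compare {#3, #4, #5}: routing cost 382 + fixed 40 = 422.
All other subsets cost ≥ 411. Minimum total cost: 407.

407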